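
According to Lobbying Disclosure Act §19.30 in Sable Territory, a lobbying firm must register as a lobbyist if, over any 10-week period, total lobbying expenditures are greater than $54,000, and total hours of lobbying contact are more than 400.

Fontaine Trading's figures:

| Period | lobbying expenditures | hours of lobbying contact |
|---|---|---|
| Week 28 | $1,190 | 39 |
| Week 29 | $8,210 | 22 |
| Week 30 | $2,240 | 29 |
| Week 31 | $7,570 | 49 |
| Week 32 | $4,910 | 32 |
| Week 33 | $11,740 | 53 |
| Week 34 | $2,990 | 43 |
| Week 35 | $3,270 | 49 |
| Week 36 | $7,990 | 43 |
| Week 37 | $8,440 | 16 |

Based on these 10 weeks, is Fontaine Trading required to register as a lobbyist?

No

Total lobbying expenditures: $1,190 + $8,210 + $2,240 + $7,570 + $4,910 + $11,740 + $2,990 + $3,270 + $7,990 + $8,440 = $58,550 (> $54,000).
Total hours of lobbying contact: 39 + 22 + 29 + 49 + 32 + 53 + 43 + 49 + 43 + 16 = 375 (≤ 400).
The test is 'and': the rule requires both, and at least one is not exceeded.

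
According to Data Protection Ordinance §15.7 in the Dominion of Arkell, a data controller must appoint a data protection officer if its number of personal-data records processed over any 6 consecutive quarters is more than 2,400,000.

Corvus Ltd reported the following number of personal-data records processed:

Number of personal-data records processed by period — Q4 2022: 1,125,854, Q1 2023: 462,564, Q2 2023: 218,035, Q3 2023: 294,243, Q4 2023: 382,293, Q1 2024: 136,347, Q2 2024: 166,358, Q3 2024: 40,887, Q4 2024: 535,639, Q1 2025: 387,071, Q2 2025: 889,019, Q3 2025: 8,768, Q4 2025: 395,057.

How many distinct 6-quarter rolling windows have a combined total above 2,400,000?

Q4 2022–Q1 2024: 1,125,854 + 462,564 + 218,035 + 294,243 + 382,293 + 136,347 = 2,619,336 (over)
Q1 2023–Q2 2024: 462,564 + 218,035 + 294,243 + 382,293 + 136,347 + 166,358 = 1,659,840 (under)
Q2 2023–Q3 2024: 218,035 + 294,243 + 382,293 + 136,347 + 166,358 + 40,887 = 1,238,163 (under)
Q3 2023–Q4 2024: 294,243 + 382,293 + 136,347 + 166,358 + 40,887 + 535,639 = 1,555,767 (under)
Q4 2023–Q1 2025: 382,293 + 136,347 + 166,358 + 40,887 + 535,639 + 387,071 = 1,648,595 (under)
Q1 2024–Q2 2025: 136,347 + 166,358 + 40,887 + 535,639 + 387,071 + 889,019 = 2,155,321 (under)
Q2 2024–Q3 2025: 166,358 + 40,887 + 535,639 + 387,071 + 889,019 + 8,768 = 2,027,742 (under)
Q3 2024–Q4 2025: 40,887 + 535,639 + 387,071 + 889,019 + 8,768 + 395,057 = 2,256,441 (under)
1 window exceeds the threshold.

1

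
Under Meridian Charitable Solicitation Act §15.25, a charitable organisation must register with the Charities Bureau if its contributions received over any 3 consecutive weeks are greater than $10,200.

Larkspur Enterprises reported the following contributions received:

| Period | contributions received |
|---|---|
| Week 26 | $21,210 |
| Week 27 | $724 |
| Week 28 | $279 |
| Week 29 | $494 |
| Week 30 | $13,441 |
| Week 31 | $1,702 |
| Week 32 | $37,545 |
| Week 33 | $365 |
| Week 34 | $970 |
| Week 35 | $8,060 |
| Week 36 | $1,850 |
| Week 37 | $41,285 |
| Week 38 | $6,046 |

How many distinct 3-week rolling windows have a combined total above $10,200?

9

Week 26–Week 28: $21,210 + $724 + $279 = $22,213 (over)
Week 27–Week 29: $724 + $279 + $494 = $1,497 (under)
Week 28–Week 30: $279 + $494 + $13,441 = $14,214 (over)
Week 29–Week 31: $494 + $13,441 + $1,702 = $15,637 (over)
Week 30–Week 32: $13,441 + $1,702 + $37,545 = $52,688 (over)
Week 31–Week 33: $1,702 + $37,545 + $365 = $39,612 (over)
Week 32–Week 34: $37,545 + $365 + $970 = $38,880 (over)
Week 33–Week 35: $365 + $970 + $8,060 = $9,395 (under)
Week 34–Week 36: $970 + $8,060 + $1,850 = $10,880 (over)
Week 35–Week 37: $8,060 + $1,850 + $41,285 = $51,195 (over)
Week 36–Week 38: $1,850 + $41,285 + $6,046 = $49,181 (over)
9 windows exceed the threshold.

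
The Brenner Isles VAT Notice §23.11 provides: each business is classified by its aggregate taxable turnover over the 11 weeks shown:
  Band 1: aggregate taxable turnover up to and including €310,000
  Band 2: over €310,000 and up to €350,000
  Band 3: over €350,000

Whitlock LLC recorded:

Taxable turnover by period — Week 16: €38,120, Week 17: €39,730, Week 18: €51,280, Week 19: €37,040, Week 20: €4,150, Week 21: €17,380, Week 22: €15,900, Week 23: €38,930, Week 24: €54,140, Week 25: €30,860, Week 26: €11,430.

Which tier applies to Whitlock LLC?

Aggregate taxable turnover: €38,120 + €39,730 + €51,280 + €37,040 + €4,150 + €17,380 + €15,900 + €38,930 + €54,140 + €30,860 + €11,430 = €338,960.
€310,000 < €338,960 ≤ €350,000, so Band 2 applies.

Band 2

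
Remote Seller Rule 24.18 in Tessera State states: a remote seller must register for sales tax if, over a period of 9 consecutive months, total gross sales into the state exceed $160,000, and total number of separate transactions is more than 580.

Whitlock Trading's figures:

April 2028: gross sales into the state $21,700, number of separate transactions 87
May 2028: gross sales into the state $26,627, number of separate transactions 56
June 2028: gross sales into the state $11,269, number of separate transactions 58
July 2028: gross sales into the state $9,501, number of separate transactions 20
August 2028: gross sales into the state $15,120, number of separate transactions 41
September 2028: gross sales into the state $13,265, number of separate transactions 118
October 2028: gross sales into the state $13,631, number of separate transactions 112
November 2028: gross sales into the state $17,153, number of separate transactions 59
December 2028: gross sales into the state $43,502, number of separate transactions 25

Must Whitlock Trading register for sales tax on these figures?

Total gross sales into the state: $21,700 + $26,627 + $11,269 + $9,501 + $15,120 + $13,265 + $13,631 + $17,153 + $43,502 = $171,768 (> $160,000).
Total number of separate transactions: 87 + 56 + 58 + 20 + 41 + 118 + 112 + 59 + 25 = 576 (≤ 580).
The test is 'and': the rule requires both, and at least one is not exceeded.

No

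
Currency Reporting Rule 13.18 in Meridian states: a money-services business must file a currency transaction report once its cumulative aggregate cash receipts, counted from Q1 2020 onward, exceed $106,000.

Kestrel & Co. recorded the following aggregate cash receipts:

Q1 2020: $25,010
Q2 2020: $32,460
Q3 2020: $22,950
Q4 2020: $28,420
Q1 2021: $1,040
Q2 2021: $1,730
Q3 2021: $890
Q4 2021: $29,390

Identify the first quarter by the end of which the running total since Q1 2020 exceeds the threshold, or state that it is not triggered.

Q4 2020

Through Q1 2020: $25,010
Through Q2 2020: $57,470
Through Q3 2020: $80,420
Through Q4 2020: $108,840 ← exceeds threshold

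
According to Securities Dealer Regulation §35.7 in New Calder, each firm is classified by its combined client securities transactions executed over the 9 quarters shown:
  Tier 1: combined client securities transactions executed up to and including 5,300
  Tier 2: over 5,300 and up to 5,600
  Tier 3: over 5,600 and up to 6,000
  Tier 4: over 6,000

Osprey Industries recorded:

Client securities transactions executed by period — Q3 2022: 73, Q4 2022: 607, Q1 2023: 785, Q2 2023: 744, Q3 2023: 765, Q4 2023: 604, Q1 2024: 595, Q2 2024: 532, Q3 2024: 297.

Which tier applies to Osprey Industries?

Tier 1

Combined client securities transactions executed: 73 + 607 + 785 + 744 + 765 + 604 + 595 + 532 + 297 = 5,002.
5,002 ≤ 5,300, so Tier 1 applies.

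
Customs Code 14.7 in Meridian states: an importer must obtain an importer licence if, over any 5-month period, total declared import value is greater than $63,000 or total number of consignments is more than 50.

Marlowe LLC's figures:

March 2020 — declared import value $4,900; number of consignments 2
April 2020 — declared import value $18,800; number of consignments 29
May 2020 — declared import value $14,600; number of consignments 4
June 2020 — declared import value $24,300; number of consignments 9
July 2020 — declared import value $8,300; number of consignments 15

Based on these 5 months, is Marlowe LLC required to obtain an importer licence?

Total declared import value: $4,900 + $18,800 + $14,600 + $24,300 + $8,300 = $70,900 (> $63,000).
Total number of consignments: 2 + 29 + 4 + 9 + 15 = 59 (> 50).
The test is 'or': at least one threshold is exceeded.

Yes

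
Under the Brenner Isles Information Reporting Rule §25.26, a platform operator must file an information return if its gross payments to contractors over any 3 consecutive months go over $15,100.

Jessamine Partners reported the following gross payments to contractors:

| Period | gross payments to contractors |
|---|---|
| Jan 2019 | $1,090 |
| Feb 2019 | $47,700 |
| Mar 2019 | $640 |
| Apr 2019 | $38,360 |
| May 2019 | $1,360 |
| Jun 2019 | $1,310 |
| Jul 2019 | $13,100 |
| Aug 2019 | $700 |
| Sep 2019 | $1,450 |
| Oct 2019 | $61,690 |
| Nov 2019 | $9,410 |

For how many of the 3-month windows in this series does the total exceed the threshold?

9

Jan 2019–Mar 2019: $1,090 + $47,700 + $640 = $49,430 (over)
Feb 2019–Apr 2019: $47,700 + $640 + $38,360 = $86,700 (over)
Mar 2019–May 2019: $640 + $38,360 + $1,360 = $40,360 (over)
Apr 2019–Jun 2019: $38,360 + $1,360 + $1,310 = $41,030 (over)
May 2019–Jul 2019: $1,360 + $1,310 + $13,100 = $15,770 (over)
Jun 2019–Aug 2019: $1,310 + $13,100 + $700 = $15,110 (over)
Jul 2019–Sep 2019: $13,100 + $700 + $1,450 = $15,250 (over)
Aug 2019–Oct 2019: $700 + $1,450 + $61,690 = $63,840 (over)
Sep 2019–Nov 2019: $1,450 + $61,690 + $9,410 = $72,550 (over)
9 windows exceed the threshold.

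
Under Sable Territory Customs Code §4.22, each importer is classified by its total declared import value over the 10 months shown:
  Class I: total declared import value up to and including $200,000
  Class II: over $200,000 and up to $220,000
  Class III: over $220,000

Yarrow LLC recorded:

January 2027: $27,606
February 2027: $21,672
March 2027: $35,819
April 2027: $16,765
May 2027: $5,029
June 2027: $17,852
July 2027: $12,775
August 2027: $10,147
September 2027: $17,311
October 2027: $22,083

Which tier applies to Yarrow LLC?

Total declared import value: $27,606 + $21,672 + $35,819 + $16,765 + $5,029 + $17,852 + $12,775 + $10,147 + $17,311 + $22,083 = $187,059.
$187,059 ≤ $200,000, so Class I applies.

Class I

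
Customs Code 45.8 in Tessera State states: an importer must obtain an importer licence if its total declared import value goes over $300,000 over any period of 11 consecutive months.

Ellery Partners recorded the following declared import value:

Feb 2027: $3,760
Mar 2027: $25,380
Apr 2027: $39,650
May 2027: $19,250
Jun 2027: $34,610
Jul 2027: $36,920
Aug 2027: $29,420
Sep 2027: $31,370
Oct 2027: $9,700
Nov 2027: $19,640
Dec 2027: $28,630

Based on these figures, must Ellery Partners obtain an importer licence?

No

Total declared import value: $3,760 + $25,380 + $39,650 + $19,250 + $34,610 + $36,920 + $29,420 + $31,370 + $9,700 + $19,640 + $28,630 = $278,330.
$278,330 ≤ $300,000, so the threshold is not exceeded.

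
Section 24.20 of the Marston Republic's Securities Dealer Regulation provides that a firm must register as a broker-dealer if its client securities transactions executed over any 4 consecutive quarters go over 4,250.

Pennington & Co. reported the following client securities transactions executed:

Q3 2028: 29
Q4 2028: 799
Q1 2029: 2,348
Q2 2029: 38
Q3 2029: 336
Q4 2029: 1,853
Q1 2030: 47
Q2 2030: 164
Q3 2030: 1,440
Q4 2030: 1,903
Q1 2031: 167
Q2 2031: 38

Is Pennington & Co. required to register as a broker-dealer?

Yes

Q3 2028–Q2 2029: 29 + 799 + 2,348 + 38 = 3,214 (under)
Q4 2028–Q3 2029: 799 + 2,348 + 38 + 336 = 3,521 (under)
Q1 2029–Q4 2029: 2,348 + 38 + 336 + 1,853 = 4,575 (over)
Q2 2029–Q1 2030: 38 + 336 + 1,853 + 47 = 2,274 (under)
Q3 2029–Q2 2030: 336 + 1,853 + 47 + 164 = 2,400 (under)
Q4 2029–Q3 2030: 1,853 + 47 + 164 + 1,440 = 3,504 (under)
Q1 2030–Q4 2030: 47 + 164 + 1,440 + 1,903 = 3,554 (under)
Q2 2030–Q1 2031: 164 + 1,440 + 1,903 + 167 = 3,674 (under)
Q3 2030–Q2 2031: 1,440 + 1,903 + 167 + 38 = 3,548 (under)
At least one window exceeds 4,250.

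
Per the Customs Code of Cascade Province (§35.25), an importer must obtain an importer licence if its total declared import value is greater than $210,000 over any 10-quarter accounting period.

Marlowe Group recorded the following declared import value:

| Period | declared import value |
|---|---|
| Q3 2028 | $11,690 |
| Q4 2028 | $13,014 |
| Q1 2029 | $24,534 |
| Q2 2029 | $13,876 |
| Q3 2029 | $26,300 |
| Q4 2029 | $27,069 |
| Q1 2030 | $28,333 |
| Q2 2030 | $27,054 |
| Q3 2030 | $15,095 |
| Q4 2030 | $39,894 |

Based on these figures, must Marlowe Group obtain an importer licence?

Total declared import value: $11,690 + $13,014 + $24,534 + $13,876 + $26,300 + $27,069 + $28,333 + $27,054 + $15,095 + $39,894 = $226,859.
$226,859 > $210,000, so the threshold is exceeded.

Yes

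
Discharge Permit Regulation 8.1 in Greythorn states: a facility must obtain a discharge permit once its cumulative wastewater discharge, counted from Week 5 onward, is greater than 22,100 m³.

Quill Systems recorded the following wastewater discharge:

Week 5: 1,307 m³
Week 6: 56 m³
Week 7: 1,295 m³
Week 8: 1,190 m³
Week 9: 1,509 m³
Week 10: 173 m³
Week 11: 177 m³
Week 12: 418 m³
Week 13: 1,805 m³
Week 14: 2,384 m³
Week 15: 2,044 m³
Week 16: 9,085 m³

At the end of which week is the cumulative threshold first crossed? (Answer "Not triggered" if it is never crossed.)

Through Week 5: 1,307 m³
Through Week 6: 1,363 m³
Through Week 7: 2,658 m³
Through Week 8: 3,848 m³
Through Week 9: 5,357 m³
Through Week 10: 5,530 m³
Through Week 11: 5,707 m³
Through Week 12: 6,125 m³
Through Week 13: 7,930 m³
Through Week 14: 10,314 m³
Through Week 15: 12,358 m³
Through Week 16: 21,443 m³
Final cumulative total 21,443 m³ ≤ 22,100 m³; the threshold is never exceeded.

Not triggered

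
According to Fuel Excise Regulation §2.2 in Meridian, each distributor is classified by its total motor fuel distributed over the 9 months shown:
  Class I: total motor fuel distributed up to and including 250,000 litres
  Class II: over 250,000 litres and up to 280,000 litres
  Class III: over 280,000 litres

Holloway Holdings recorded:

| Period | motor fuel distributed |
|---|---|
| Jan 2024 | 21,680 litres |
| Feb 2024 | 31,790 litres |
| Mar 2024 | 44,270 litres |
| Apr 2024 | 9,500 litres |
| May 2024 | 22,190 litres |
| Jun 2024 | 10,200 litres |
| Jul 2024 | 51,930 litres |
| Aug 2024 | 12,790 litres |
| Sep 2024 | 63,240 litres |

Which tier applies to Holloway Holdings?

Total motor fuel distributed: 21,680 litres + 31,790 litres + 44,270 litres + 9,500 litres + 22,190 litres + 10,200 litres + 51,930 litres + 12,790 litres + 63,240 litres = 267,590 litres.
250,000 litres < 267,590 litres ≤ 280,000 litres, so Class II applies.

Class II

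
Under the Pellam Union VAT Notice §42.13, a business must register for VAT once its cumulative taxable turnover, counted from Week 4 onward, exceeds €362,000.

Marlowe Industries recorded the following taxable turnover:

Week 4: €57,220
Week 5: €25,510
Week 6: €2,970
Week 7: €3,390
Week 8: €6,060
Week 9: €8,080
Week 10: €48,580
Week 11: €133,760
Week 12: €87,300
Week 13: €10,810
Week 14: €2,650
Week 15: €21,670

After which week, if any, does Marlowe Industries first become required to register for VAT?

Week 12

Through Week 4: €57,220
Through Week 5: €82,730
Through Week 6: €85,700
Through Week 7: €89,090
Through Week 8: €95,150
Through Week 9: €103,230
Through Week 10: €151,810
Through Week 11: €285,570
Through Week 12: €372,870 ← exceeds threshold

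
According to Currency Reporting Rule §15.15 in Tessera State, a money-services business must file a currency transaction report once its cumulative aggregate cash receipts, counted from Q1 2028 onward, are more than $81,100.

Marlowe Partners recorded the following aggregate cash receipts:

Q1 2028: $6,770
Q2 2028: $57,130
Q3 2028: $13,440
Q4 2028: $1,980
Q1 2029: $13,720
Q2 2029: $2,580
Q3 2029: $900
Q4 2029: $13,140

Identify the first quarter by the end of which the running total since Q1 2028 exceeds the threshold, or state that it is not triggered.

Q1 2029

Through Q1 2028: $6,770
Through Q2 2028: $63,900
Through Q3 2028: $77,340
Through Q4 2028: $79,320
Through Q1 2029: $93,040 ← exceeds threshold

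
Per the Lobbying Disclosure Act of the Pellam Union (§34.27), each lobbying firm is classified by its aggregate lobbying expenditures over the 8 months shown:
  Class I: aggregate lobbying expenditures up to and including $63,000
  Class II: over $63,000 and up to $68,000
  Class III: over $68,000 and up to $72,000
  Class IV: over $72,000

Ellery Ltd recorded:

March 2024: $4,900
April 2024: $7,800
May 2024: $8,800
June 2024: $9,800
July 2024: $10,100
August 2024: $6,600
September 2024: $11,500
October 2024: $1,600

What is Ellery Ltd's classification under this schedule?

Class I

Aggregate lobbying expenditures: $4,900 + $7,800 + $8,800 + $9,800 + $10,100 + $6,600 + $11,500 + $1,600 = $61,100.
$61,100 ≤ $63,000, so Class I applies.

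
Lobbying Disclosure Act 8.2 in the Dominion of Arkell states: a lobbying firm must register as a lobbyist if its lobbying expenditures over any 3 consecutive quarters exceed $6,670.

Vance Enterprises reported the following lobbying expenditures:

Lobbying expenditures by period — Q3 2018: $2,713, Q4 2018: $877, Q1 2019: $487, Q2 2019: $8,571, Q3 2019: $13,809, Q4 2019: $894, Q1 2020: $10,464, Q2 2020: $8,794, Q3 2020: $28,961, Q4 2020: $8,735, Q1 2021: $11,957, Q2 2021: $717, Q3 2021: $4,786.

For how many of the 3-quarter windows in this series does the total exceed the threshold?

Q3 2018–Q1 2019: $2,713 + $877 + $487 = $4,077 (under)
Q4 2018–Q2 2019: $877 + $487 + $8,571 = $9,935 (over)
Q1 2019–Q3 2019: $487 + $8,571 + $13,809 = $22,867 (over)
Q2 2019–Q4 2019: $8,571 + $13,809 + $894 = $23,274 (over)
Q3 2019–Q1 2020: $13,809 + $894 + $10,464 = $25,167 (over)
Q4 2019–Q2 2020: $894 + $10,464 + $8,794 = $20,152 (over)
Q1 2020–Q3 2020: $10,464 + $8,794 + $28,961 = $48,219 (over)
Q2 2020–Q4 2020: $8,794 + $28,961 + $8,735 = $46,490 (over)
Q3 2020–Q1 2021: $28,961 + $8,735 + $11,957 = $49,653 (over)
Q4 2020–Q2 2021: $8,735 + $11,957 + $717 = $21,409 (over)
Q1 2021–Q3 2021: $11,957 + $717 + $4,786 = $17,460 (over)
10 windows exceed the threshold.

10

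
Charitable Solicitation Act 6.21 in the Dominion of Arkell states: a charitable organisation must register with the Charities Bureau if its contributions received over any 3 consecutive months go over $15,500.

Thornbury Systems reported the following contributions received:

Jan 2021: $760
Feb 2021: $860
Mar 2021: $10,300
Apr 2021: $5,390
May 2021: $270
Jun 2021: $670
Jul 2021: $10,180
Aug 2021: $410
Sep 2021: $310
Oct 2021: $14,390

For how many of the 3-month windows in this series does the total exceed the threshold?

2

Jan 2021–Mar 2021: $760 + $860 + $10,300 = $11,920 (under)
Feb 2021–Apr 2021: $860 + $10,300 + $5,390 = $16,550 (over)
Mar 2021–May 2021: $10,300 + $5,390 + $270 = $15,960 (over)
Apr 2021–Jun 2021: $5,390 + $270 + $670 = $6,330 (under)
May 2021–Jul 2021: $270 + $670 + $10,180 = $11,120 (under)
Jun 2021–Aug 2021: $670 + $10,180 + $410 = $11,260 (under)
Jul 2021–Sep 2021: $10,180 + $410 + $310 = $10,900 (under)
Aug 2021–Oct 2021: $410 + $310 + $14,390 = $15,110 (under)
2 windows exceed the threshold.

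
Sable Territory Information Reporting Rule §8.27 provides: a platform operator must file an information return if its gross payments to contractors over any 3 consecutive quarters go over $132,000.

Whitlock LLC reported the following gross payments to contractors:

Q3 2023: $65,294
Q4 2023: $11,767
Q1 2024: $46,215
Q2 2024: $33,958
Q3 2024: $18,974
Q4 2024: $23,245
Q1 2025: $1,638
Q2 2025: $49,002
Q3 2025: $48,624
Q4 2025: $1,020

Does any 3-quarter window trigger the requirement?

Q3 2023–Q1 2024: $65,294 + $11,767 + $46,215 = $123,276 (under)
Q4 2023–Q2 2024: $11,767 + $46,215 + $33,958 = $91,940 (under)
Q1 2024–Q3 2024: $46,215 + $33,958 + $18,974 = $99,147 (under)
Q2 2024–Q4 2024: $33,958 + $18,974 + $23,245 = $76,177 (under)
Q3 2024–Q1 2025: $18,974 + $23,245 + $1,638 = $43,857 (under)
Q4 2024–Q2 2025: $23,245 + $1,638 + $49,002 = $73,885 (under)
Q1 2025–Q3 2025: $1,638 + $49,002 + $48,624 = $99,264 (under)
Q2 2025–Q4 2025: $49,002 + $48,624 + $1,020 = $98,646 (under)
No window exceeds $132,000.

No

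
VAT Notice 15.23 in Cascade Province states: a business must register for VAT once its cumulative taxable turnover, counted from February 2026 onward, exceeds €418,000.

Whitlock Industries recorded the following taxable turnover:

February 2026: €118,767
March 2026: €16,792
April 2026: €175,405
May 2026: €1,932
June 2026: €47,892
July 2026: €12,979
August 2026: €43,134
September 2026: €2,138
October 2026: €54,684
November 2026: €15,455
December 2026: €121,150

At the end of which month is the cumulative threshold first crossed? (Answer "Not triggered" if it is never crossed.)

Through February 2026: €118,767
Through March 2026: €135,559
Through April 2026: €310,964
Through May 2026: €312,896
Through June 2026: €360,788
Through July 2026: €373,767
Through August 2026: €416,901
Through September 2026: €419,039 ← exceeds threshold

September 2026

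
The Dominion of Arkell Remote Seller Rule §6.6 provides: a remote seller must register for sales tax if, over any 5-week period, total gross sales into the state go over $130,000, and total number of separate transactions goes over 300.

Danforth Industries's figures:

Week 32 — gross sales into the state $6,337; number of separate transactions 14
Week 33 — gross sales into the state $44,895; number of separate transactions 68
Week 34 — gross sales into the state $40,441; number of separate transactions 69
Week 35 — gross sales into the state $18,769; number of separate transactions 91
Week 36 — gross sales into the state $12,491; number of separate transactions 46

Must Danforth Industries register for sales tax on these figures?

No

Total gross sales into the state: $6,337 + $44,895 + $40,441 + $18,769 + $12,491 = $122,933 (≤ $130,000).
Total number of separate transactions: 14 + 68 + 69 + 91 + 46 = 288 (≤ 300).
The test is 'and': the rule requires both, and at least one is not exceeded.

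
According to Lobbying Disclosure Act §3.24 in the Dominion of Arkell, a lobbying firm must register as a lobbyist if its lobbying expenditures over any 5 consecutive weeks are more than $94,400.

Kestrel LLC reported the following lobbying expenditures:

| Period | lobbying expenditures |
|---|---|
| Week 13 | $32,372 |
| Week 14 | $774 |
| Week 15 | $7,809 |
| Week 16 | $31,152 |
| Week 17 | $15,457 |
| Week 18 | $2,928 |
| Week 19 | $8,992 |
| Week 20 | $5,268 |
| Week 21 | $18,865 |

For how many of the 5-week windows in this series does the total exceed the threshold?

0

Week 13–Week 17: $32,372 + $774 + $7,809 + $31,152 + $15,457 = $87,564 (under)
Week 14–Week 18: $774 + $7,809 + $31,152 + $15,457 + $2,928 = $58,120 (under)
Week 15–Week 19: $7,809 + $31,152 + $15,457 + $2,928 + $8,992 = $66,338 (under)
Week 16–Week 20: $31,152 + $15,457 + $2,928 + $8,992 + $5,268 = $63,797 (under)
Week 17–Week 21: $15,457 + $2,928 + $8,992 + $5,268 + $18,865 = $51,510 (under)
0 windows exceed the threshold.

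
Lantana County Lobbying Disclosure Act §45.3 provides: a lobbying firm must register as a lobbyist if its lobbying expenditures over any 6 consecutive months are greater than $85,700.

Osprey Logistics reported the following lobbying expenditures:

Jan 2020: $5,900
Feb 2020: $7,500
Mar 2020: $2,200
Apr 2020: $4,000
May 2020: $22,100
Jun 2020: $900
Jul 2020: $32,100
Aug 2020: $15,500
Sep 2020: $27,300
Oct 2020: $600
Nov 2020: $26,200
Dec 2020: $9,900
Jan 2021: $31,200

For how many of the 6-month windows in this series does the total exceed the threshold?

5

Jan 2020–Jun 2020: $5,900 + $7,500 + $2,200 + $4,000 + $22,100 + $900 = $42,600 (under)
Feb 2020–Jul 2020: $7,500 + $2,200 + $4,000 + $22,100 + $900 + $32,100 = $68,800 (under)
Mar 2020–Aug 2020: $2,200 + $4,000 + $22,100 + $900 + $32,100 + $15,500 = $76,800 (under)
Apr 2020–Sep 2020: $4,000 + $22,100 + $900 + $32,100 + $15,500 + $27,300 = $101,900 (over)
May 2020–Oct 2020: $22,100 + $900 + $32,100 + $15,500 + $27,300 + $600 = $98,500 (over)
Jun 2020–Nov 2020: $900 + $32,100 + $15,500 + $27,300 + $600 + $26,200 = $102,600 (over)
Jul 2020–Dec 2020: $32,100 + $15,500 + $27,300 + $600 + $26,200 + $9,900 = $111,600 (over)
Aug 2020–Jan 2021: $15,500 + $27,300 + $600 + $26,200 + $9,900 + $31,200 = $110,700 (over)
5 windows exceed the threshold.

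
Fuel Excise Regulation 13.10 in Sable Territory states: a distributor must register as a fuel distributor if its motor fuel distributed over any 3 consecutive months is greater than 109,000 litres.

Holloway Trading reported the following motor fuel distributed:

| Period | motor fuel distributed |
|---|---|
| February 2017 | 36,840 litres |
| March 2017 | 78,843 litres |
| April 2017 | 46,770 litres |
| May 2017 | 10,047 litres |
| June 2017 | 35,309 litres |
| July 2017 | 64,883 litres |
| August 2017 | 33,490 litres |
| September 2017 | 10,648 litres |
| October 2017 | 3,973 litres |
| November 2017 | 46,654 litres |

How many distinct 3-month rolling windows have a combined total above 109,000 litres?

February 2017–April 2017: 36,840 litres + 78,843 litres + 46,770 litres = 162,453 litres (over)
March 2017–May 2017: 78,843 litres + 46,770 litres + 10,047 litres = 135,660 litres (over)
April 2017–June 2017: 46,770 litres + 10,047 litres + 35,309 litres = 92,126 litres (under)
May 2017–July 2017: 10,047 litres + 35,309 litres + 64,883 litres = 110,239 litres (over)
June 2017–August 2017: 35,309 litres + 64,883 litres + 33,490 litres = 133,682 litres (over)
July 2017–September 2017: 64,883 litres + 33,490 litres + 10,648 litres = 109,021 litres (over)
August 2017–October 2017: 33,490 litres + 10,648 litres + 3,973 litres = 48,111 litres (under)
September 2017–November 2017: 10,648 litres + 3,973 litres + 46,654 litres = 61,275 litres (under)
5 windows exceed the threshold.

5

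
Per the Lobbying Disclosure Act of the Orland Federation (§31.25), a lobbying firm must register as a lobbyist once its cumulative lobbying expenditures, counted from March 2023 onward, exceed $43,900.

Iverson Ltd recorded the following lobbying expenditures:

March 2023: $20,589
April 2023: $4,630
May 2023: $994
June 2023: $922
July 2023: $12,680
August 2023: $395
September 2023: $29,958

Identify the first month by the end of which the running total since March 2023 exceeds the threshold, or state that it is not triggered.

Through March 2023: $20,589
Through April 2023: $25,219
Through May 2023: $26,213
Through June 2023: $27,135
Through July 2023: $39,815
Through August 2023: $40,210
Through September 2023: $70,168 ← exceeds threshold

September 2023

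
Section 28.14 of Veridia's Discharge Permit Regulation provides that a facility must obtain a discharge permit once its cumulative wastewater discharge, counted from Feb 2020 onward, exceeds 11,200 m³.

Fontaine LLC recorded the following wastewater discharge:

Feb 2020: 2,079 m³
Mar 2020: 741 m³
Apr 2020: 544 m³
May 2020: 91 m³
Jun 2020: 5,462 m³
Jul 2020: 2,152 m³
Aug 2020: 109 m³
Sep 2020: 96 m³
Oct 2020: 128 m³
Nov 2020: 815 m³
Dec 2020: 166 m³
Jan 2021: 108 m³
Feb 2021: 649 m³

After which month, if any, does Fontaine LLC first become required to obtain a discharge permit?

Sep 2020

Through Feb 2020: 2,079 m³
Through Mar 2020: 2,820 m³
Through Apr 2020: 3,364 m³
Through May 2020: 3,455 m³
Through Jun 2020: 8,917 m³
Through Jul 2020: 11,069 m³
Through Aug 2020: 11,178 m³
Through Sep 2020: 11,274 m³ ← exceeds threshold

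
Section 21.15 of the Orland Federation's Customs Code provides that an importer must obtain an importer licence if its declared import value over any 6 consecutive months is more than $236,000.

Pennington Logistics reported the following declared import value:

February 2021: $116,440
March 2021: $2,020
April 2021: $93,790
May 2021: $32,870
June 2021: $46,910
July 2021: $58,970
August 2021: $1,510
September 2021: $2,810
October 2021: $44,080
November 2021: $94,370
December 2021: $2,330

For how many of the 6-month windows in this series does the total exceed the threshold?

4

February 2021–July 2021: $116,440 + $2,020 + $93,790 + $32,870 + $46,910 + $58,970 = $351,000 (over)
March 2021–August 2021: $2,020 + $93,790 + $32,870 + $46,910 + $58,970 + $1,510 = $236,070 (over)
April 2021–September 2021: $93,790 + $32,870 + $46,910 + $58,970 + $1,510 + $2,810 = $236,860 (over)
May 2021–October 2021: $32,870 + $46,910 + $58,970 + $1,510 + $2,810 + $44,080 = $187,150 (under)
June 2021–November 2021: $46,910 + $58,970 + $1,510 + $2,810 + $44,080 + $94,370 = $248,650 (over)
July 2021–December 2021: $58,970 + $1,510 + $2,810 + $44,080 + $94,370 + $2,330 = $204,070 (under)
4 windows exceed the threshold.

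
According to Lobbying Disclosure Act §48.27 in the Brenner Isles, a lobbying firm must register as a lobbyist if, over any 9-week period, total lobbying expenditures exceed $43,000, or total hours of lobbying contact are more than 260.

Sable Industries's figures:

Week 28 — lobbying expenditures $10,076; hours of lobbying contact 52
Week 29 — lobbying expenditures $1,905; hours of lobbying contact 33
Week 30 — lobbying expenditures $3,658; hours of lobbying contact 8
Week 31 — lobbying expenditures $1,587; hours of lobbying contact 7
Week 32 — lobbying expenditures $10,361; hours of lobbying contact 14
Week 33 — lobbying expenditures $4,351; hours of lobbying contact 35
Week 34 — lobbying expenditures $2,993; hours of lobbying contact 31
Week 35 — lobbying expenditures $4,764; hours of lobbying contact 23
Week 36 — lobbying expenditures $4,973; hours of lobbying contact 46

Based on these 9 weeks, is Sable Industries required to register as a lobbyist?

Yes

Total lobbying expenditures: $10,076 + $1,905 + $3,658 + $1,587 + $10,361 + $4,351 + $2,993 + $4,764 + $4,973 = $44,668 (> $43,000).
Total hours of lobbying contact: 52 + 33 + 8 + 7 + 14 + 35 + 31 + 23 + 46 = 249 (≤ 260).
The test is 'or': at least one threshold is exceeded.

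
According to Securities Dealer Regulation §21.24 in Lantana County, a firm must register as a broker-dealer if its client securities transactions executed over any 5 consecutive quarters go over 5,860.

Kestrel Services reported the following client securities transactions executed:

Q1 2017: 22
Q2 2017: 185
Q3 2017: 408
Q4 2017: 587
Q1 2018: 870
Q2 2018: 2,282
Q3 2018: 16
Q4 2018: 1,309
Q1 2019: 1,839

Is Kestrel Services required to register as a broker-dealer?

Yes

Q1 2017–Q1 2018: 22 + 185 + 408 + 587 + 870 = 2,072 (under)
Q2 2017–Q2 2018: 185 + 408 + 587 + 870 + 2,282 = 4,332 (under)
Q3 2017–Q3 2018: 408 + 587 + 870 + 2,282 + 16 = 4,163 (under)
Q4 2017–Q4 2018: 587 + 870 + 2,282 + 16 + 1,309 = 5,064 (under)
Q1 2018–Q1 2019: 870 + 2,282 + 16 + 1,309 + 1,839 = 6,316 (over)
At least one window exceeds 5,860.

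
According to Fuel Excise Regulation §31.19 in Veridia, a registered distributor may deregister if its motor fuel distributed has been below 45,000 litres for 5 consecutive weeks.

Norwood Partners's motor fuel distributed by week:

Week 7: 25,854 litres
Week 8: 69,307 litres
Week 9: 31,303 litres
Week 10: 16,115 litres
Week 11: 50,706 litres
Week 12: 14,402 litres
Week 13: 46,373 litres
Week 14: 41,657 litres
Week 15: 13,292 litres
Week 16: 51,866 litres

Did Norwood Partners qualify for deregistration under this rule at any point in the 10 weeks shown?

No

Weeks below 45,000 litres: Week 7, Week 9, Week 10, Week 12, Week 14, Week 15.
Longest run of consecutive weeks below the threshold: 2.
2 < 5, so Norwood Partners never became eligible.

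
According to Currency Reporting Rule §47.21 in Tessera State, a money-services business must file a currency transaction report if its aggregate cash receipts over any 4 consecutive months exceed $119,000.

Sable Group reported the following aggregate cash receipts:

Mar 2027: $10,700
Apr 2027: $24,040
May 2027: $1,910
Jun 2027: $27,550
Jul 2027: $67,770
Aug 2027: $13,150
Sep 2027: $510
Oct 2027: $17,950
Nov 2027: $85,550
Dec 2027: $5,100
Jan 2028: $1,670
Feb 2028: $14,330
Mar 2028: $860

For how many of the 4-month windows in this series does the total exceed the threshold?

1

Mar 2027–Jun 2027: $10,700 + $24,040 + $1,910 + $27,550 = $64,200 (under)
Apr 2027–Jul 2027: $24,040 + $1,910 + $27,550 + $67,770 = $121,270 (over)
May 2027–Aug 2027: $1,910 + $27,550 + $67,770 + $13,150 = $110,380 (under)
Jun 2027–Sep 2027: $27,550 + $67,770 + $13,150 + $510 = $108,980 (under)
Jul 2027–Oct 2027: $67,770 + $13,150 + $510 + $17,950 = $99,380 (under)
Aug 2027–Nov 2027: $13,150 + $510 + $17,950 + $85,550 = $117,160 (under)
Sep 2027–Dec 2027: $510 + $17,950 + $85,550 + $5,100 = $109,110 (under)
Oct 2027–Jan 2028: $17,950 + $85,550 + $5,100 + $1,670 = $110,270 (under)
Nov 2027–Feb 2028: $85,550 + $5,100 + $1,670 + $14,330 = $106,650 (under)
Dec 2027–Mar 2028: $5,100 + $1,670 + $14,330 + $860 = $21,960 (under)
1 window exceeds the threshold.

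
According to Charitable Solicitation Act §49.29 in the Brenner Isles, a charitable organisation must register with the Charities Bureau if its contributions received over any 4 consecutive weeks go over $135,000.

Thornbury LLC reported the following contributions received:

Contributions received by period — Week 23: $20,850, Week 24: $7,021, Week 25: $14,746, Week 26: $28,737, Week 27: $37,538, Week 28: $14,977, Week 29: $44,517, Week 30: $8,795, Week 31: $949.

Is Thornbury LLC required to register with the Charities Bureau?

Week 23–Week 26: $20,850 + $7,021 + $14,746 + $28,737 = $71,354 (under)
Week 24–Week 27: $7,021 + $14,746 + $28,737 + $37,538 = $88,042 (under)
Week 25–Week 28: $14,746 + $28,737 + $37,538 + $14,977 = $95,998 (under)
Week 26–Week 29: $28,737 + $37,538 + $14,977 + $44,517 = $125,769 (under)
Week 27–Week 30: $37,538 + $14,977 + $44,517 + $8,795 = $105,827 (under)
Week 28–Week 31: $14,977 + $44,517 + $8,795 + $949 = $69,238 (under)
No window exceeds $135,000.

No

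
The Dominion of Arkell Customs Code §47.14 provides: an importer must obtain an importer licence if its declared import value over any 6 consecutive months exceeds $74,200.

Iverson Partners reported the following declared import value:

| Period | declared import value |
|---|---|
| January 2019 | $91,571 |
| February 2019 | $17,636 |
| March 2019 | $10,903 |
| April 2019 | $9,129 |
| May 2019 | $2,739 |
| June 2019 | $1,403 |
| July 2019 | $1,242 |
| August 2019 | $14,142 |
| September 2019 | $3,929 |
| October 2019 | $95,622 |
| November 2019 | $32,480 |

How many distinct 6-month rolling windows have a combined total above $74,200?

3

January 2019–June 2019: $91,571 + $17,636 + $10,903 + $9,129 + $2,739 + $1,403 = $133,381 (over)
February 2019–July 2019: $17,636 + $10,903 + $9,129 + $2,739 + $1,403 + $1,242 = $43,052 (under)
March 2019–August 2019: $10,903 + $9,129 + $2,739 + $1,403 + $1,242 + $14,142 = $39,558 (under)
April 2019–September 2019: $9,129 + $2,739 + $1,403 + $1,242 + $14,142 + $3,929 = $32,584 (under)
May 2019–October 2019: $2,739 + $1,403 + $1,242 + $14,142 + $3,929 + $95,622 = $119,077 (over)
June 2019–November 2019: $1,403 + $1,242 + $14,142 + $3,929 + $95,622 + $32,480 = $148,818 (over)
3 windows exceed the threshold.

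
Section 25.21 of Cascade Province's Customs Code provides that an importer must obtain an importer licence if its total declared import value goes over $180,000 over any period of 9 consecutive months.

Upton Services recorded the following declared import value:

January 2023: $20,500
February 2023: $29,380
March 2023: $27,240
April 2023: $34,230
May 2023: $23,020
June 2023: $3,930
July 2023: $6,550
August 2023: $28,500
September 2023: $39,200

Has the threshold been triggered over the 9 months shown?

Yes

Total declared import value: $20,500 + $29,380 + $27,240 + $34,230 + $23,020 + $3,930 + $6,550 + $28,500 + $39,200 = $212,550.
$212,550 > $180,000, so the threshold is exceeded.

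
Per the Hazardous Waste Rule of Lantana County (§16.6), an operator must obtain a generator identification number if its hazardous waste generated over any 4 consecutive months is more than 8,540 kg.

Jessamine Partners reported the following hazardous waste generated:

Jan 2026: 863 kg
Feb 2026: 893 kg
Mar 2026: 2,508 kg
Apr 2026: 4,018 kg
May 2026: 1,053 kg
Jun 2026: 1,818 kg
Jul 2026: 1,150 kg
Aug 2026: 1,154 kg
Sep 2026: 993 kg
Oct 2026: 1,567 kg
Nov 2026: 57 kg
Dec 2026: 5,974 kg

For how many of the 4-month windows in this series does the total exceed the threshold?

2

Jan 2026–Apr 2026: 863 kg + 893 kg + 2,508 kg + 4,018 kg = 8,282 kg (under)
Feb 2026–May 2026: 893 kg + 2,508 kg + 4,018 kg + 1,053 kg = 8,472 kg (under)
Mar 2026–Jun 2026: 2,508 kg + 4,018 kg + 1,053 kg + 1,818 kg = 9,397 kg (over)
Apr 2026–Jul 2026: 4,018 kg + 1,053 kg + 1,818 kg + 1,150 kg = 8,039 kg (under)
May 2026–Aug 2026: 1,053 kg + 1,818 kg + 1,150 kg + 1,154 kg = 5,175 kg (under)
Jun 2026–Sep 2026: 1,818 kg + 1,150 kg + 1,154 kg + 993 kg = 5,115 kg (under)
Jul 2026–Oct 2026: 1,150 kg + 1,154 kg + 993 kg + 1,567 kg = 4,864 kg (under)
Aug 2026–Nov 2026: 1,154 kg + 993 kg + 1,567 kg + 57 kg = 3,771 kg (under)
Sep 2026–Dec 2026: 993 kg + 1,567 kg + 57 kg + 5,974 kg = 8,591 kg (over)
2 windows exceed the threshold.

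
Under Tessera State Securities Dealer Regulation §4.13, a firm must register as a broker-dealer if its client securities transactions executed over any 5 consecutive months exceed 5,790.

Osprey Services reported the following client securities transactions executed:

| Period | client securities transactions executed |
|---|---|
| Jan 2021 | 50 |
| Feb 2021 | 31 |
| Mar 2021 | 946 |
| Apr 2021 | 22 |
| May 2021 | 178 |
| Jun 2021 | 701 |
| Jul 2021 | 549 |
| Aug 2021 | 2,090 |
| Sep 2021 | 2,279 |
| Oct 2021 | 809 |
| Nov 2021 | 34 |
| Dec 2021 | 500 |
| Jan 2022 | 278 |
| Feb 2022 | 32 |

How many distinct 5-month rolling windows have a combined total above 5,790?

2

Jan 2021–May 2021: 50 + 31 + 946 + 22 + 178 = 1,227 (under)
Feb 2021–Jun 2021: 31 + 946 + 22 + 178 + 701 = 1,878 (under)
Mar 2021–Jul 2021: 946 + 22 + 178 + 701 + 549 = 2,396 (under)
Apr 2021–Aug 2021: 22 + 178 + 701 + 549 + 2,090 = 3,540 (under)
May 2021–Sep 2021: 178 + 701 + 549 + 2,090 + 2,279 = 5,797 (over)
Jun 2021–Oct 2021: 701 + 549 + 2,090 + 2,279 + 809 = 6,428 (over)
Jul 2021–Nov 2021: 549 + 2,090 + 2,279 + 809 + 34 = 5,761 (under)
Aug 2021–Dec 2021: 2,090 + 2,279 + 809 + 34 + 500 = 5,712 (under)
Sep 2021–Jan 2022: 2,279 + 809 + 34 + 500 + 278 = 3,900 (under)
Oct 2021–Feb 2022: 809 + 34 + 500 + 278 + 32 = 1,653 (under)
2 windows exceed the threshold.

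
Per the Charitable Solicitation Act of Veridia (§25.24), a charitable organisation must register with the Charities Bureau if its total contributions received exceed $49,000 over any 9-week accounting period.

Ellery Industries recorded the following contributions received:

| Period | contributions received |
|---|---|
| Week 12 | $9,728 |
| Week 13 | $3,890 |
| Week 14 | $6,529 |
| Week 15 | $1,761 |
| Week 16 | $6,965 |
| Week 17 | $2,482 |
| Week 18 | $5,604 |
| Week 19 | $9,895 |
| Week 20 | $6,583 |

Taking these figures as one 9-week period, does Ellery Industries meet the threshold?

Total contributions received: $9,728 + $3,890 + $6,529 + $1,761 + $6,965 + $2,482 + $5,604 + $9,895 + $6,583 = $53,437.
$53,437 > $49,000, so the threshold is exceeded.

Yes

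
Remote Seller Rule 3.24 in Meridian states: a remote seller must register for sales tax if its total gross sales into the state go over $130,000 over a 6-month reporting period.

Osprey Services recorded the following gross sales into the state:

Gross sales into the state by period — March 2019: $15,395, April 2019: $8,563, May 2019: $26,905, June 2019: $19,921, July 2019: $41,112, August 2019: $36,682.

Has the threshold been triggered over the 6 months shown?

Total gross sales into the state: $15,395 + $8,563 + $26,905 + $19,921 + $41,112 + $36,682 = $148,578.
$148,578 > $130,000, so the threshold is exceeded.

Yes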